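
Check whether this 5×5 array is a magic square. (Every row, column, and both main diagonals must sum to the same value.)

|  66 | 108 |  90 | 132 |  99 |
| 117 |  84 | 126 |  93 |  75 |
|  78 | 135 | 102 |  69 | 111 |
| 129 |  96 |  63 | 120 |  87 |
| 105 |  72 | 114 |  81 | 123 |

Row 1: 66 + 108 + 90 + 132 + 99 = 495.
Row 2: 117 + 84 + 126 + 93 + 75 = 495.
Row 3: 78 + 135 + 102 + 69 + 111 = 495.
Row 4: 129 + 96 + 63 + 120 + 87 = 495.
Row 5: 105 + 72 + 114 + 81 + 123 = 495.
Column 1: 66 + 117 + 78 + 129 + 105 = 495.
Column 2: 108 + 84 + 135 + 96 + 72 = 495.
Column 3: 90 + 126 + 102 + 63 + 114 = 495.
Column 4: 132 + 93 + 69 + 120 + 81 = 495.
Column 5: 99 + 75 + 111 + 87 + 123 = 495.
Main diagonal: 66 + 84 + 102 + 120 + 123 = 495.
Anti-diagonal: 99 + 93 + 102 + 96 + 105 = 495.
All lines sum to 495.

Yes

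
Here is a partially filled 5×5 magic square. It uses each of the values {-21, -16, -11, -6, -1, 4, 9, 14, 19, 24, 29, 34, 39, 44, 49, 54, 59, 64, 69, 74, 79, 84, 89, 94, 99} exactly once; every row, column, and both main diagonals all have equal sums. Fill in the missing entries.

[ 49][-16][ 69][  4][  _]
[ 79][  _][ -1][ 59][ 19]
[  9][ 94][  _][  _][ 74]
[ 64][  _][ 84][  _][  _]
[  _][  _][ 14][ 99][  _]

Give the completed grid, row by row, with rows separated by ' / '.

49 -16 69 4 89 / 79 39 -1 59 19 / 9 94 29 -11 74 / 64 24 84 44 -21 / -6 54 14 99 34

The 25 entries sum to 975, so each line sums to 975/5 = 195.
Using row 1: 49 + (-16) + 69 + 4 + ? → (1,5) = 195 − 106 = 89.
Row 2 needs 195; the known cells sum to 156, so (2,2) = 39.
Column 1 needs 195; the known cells sum to 201, so (5,1) = -6.
Column 3 must total 195; the given cells sum to 166, so (3,3) = 29.
The remaining cell in anti-diagonal is (4,2) = 195 − 171 = 24.
Row 3 needs 195; the known cells sum to 206, so (3,4) = -11.
From column 2, 195 − (-16 + 39 + 94 + 24) gives (5,2) = 54.
The remaining cell in column 4 is (4,4) = 195 − 151 = 44.
The remaining cell in main diagonal is (5,5) = 195 − 161 = 34.
Row 4: 64 + 24 + 84 + 44 + ? = 195, so (4,5) = -21.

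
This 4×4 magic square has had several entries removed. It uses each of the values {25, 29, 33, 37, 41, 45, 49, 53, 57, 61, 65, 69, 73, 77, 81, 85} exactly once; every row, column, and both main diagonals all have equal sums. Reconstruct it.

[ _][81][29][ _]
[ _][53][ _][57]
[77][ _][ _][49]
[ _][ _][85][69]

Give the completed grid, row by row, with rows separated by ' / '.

65 81 29 45 / 37 53 73 57 / 77 61 33 49 / 41 25 85 69

The 16 entries sum to 880, so each line sums to 880/4 = 220.
The remaining cell in column 4 is (1,4) = 220 − 175 = 45.
From row 1, 220 − (81 + 29 + 45) gives (1,1) = 65.
Using main diagonal: 65 + 53 + 69 + ? → (3,3) = 220 − 187 = 33.
Row 3: 77 + 33 + 49 + ? = 220, so (3,2) = 61.
Column 2 must total 220; the given cells sum to 195, so (4,2) = 25.
Using column 3: 29 + 33 + 85 + ? → (2,3) = 220 − 147 = 73.
From anti-diagonal, 220 − (45 + 73 + 61) gives (4,1) = 41.
Row 2 must total 220; the given cells sum to 183, so (2,1) = 37.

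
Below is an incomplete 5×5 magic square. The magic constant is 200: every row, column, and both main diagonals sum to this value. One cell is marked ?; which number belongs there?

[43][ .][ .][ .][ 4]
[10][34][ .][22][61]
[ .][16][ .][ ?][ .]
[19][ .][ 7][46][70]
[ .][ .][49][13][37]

Row 2 needs 200; the known cells sum to 127, so (2,3) = 73.
Row 4: 19 + 7 + 46 + 70 + ? = 200, so (4,2) = 58.
Using column 5: 4 + 61 + 70 + 37 + ? → (3,5) = 200 − 172 = 28.
Main diagonal: 43 + 34 + 46 + 37 + ? = 200, so (3,3) = 40.
The remaining cell in anti-diagonal is (5,1) = 200 − 124 = 76.
From row 5, 200 − (76 + 49 + 13 + 37) gives (5,2) = 25.
From column 1, 200 − (43 + 10 + 19 + 76) gives (3,1) = 52.
Column 2 must total 200; the given cells sum to 133, so (1,2) = 67.
Using column 3: 73 + 40 + 7 + 49 + ? → (1,3) = 200 − 169 = 31.
Row 1: 43 + 67 + 31 + 4 + ? = 200, so (1,4) = 55.
Row 3: 52 + 16 + 40 + 28 + ? = 200, so (3,4) = 64.

64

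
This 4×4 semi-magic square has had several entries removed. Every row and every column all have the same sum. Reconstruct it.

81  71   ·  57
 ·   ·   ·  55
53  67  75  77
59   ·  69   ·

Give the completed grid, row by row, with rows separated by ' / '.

Row 3 is already complete: 53 + 67 + 75 + 77 = 272, so that is the magic constant.
Row 1 must total 272; the given cells sum to 209, so (1,3) = 63.
Column 1 must total 272; the given cells sum to 193, so (2,1) = 79.
The remaining cell in column 3 is (2,3) = 272 − 207 = 65.
Column 4: 57 + 55 + 77 + ? = 272, so (4,4) = 83.
The remaining cell in row 2 is (2,2) = 272 − 199 = 73.
Row 4 must total 272; the given cells sum to 211, so (4,2) = 61.

81 71 63 57 / 79 73 65 55 / 53 67 75 77 / 59 61 69 83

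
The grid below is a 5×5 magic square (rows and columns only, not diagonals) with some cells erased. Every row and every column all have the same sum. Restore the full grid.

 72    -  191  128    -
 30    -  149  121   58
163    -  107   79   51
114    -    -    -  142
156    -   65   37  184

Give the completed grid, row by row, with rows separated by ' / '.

72 44 191 128 100 / 30 177 149 121 58 / 163 135 107 79 51 / 114 86 23 170 142 / 156 93 65 37 184

Column 1 is already complete: 72 + 30 + 163 + 114 + 156 = 535, so that is the magic constant.
Row 2: 30 + 149 + 121 + 58 + ? = 535, so (2,2) = 177.
Row 3 needs 535; the known cells sum to 400, so (3,2) = 135.
Row 5: 156 + 65 + 37 + 184 + ? = 535, so (5,2) = 93.
Column 3 must total 535; the given cells sum to 512, so (4,3) = 23.
Column 4 must total 535; the given cells sum to 365, so (4,4) = 170.
Column 5: 58 + 51 + 142 + 184 + ? = 535, so (1,5) = 100.
Row 1: 72 + 191 + 128 + 100 + ? = 535, so (1,2) = 44.
Row 4 needs 535; the known cells sum to 449, so (4,2) = 86.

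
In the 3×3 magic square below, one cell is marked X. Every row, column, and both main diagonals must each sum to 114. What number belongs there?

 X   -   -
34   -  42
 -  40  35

From row 2, 114 − (34 + 42) gives (2,2) = 38.
Using row 3: 40 + 35 + ? → (3,1) = 114 − 75 = 39.
From column 1, 114 − (34 + 39) gives (1,1) = 41.

41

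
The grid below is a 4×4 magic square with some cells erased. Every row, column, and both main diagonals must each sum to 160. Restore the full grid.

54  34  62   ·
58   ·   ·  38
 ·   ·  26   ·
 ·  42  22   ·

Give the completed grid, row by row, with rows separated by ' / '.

From row 1, 160 − (54 + 34 + 62) gives (1,4) = 10.
The remaining cell in column 3 is (2,3) = 160 − 110 = 50.
Using row 2: 58 + 50 + 38 + ? → (2,2) = 160 − 146 = 14.
Column 2 must total 160; the given cells sum to 90, so (3,2) = 70.
Main diagonal needs 160; the known cells sum to 94, so (4,4) = 66.
Anti-diagonal: 10 + 50 + 70 + ? = 160, so (4,1) = 30.
The remaining cell in column 1 is (3,1) = 160 − 142 = 18.
Column 4 needs 160; the known cells sum to 114, so (3,4) = 46.

54 34 62 10 / 58 14 50 38 / 18 70 26 46 / 30 42 22 66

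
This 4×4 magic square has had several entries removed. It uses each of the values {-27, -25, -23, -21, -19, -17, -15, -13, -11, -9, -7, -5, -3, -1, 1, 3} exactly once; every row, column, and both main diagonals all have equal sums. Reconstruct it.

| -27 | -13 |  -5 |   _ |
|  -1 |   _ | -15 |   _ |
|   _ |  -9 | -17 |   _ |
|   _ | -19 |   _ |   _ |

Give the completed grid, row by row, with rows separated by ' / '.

-27 -13 -5 -3 / -1 -7 -15 -25 / 1 -9 -17 -23 / -21 -19 -11 3

The 16 entries sum to -192, so each line sums to -192/4 = -48.
Row 1 needs -48; the known cells sum to -45, so (1,4) = -3.
Column 2 needs -48; the known cells sum to -41, so (2,2) = -7.
Column 3 must total -48; the given cells sum to -37, so (4,3) = -11.
Main diagonal must total -48; the given cells sum to -51, so (4,4) = 3.
From anti-diagonal, -48 − (-3 + (-15) + (-9)) gives (4,1) = -21.
Using row 2: -1 + (-7) + (-15) + ? → (2,4) = -48 − (-23) = -25.
Column 1 needs -48; the known cells sum to -49, so (3,1) = 1.
From column 4, -48 − (-3 + (-25) + 3) gives (3,4) = -23.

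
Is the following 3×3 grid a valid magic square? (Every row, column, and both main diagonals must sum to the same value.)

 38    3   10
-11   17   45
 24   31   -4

Yes

Row 1: 38 + 3 + 10 = 51.
Row 2: -11 + 17 + 45 = 51.
Row 3: 24 + 31 + (-4) = 51.
Column 1: 38 + (-11) + 24 = 51.
Column 2: 3 + 17 + 31 = 51.
Column 3: 10 + 45 + (-4) = 51.
Main diagonal: 38 + 17 + (-4) = 51.
Anti-diagonal: 10 + 17 + 24 = 51.
All lines sum to 51.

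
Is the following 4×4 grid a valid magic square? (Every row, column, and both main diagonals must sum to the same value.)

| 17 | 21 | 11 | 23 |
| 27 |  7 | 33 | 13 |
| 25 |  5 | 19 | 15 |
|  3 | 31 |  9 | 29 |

No — column 2 sums to 64 but column 3 sums to 72.

Row 1: 17 + 21 + 11 + 23 = 72.
Row 2: 27 + 7 + 33 + 13 = 80.
Row 3: 25 + 5 + 19 + 15 = 64.
Row 4: 3 + 31 + 9 + 29 = 72.
Column 1: 17 + 27 + 25 + 3 = 72.
Column 2: 21 + 7 + 5 + 31 = 64.
Column 3: 11 + 33 + 19 + 9 = 72.
Column 4: 23 + 13 + 15 + 29 = 80.
Main diagonal: 17 + 7 + 19 + 29 = 72.
Anti-diagonal: 23 + 33 + 5 + 3 = 64.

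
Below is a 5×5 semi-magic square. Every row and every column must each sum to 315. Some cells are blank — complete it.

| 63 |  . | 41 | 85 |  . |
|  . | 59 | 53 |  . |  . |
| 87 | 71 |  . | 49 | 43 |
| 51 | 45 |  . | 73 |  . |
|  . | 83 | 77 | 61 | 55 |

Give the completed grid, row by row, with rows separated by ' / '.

Row 3: 87 + 71 + 49 + 43 + ? = 315, so (3,3) = 65.
Row 5: 83 + 77 + 61 + 55 + ? = 315, so (5,1) = 39.
Using column 1: 63 + 87 + 51 + 39 + ? → (2,1) = 315 − 240 = 75.
The remaining cell in column 2 is (1,2) = 315 − 258 = 57.
The remaining cell in column 3 is (4,3) = 315 − 236 = 79.
Column 4: 85 + 49 + 73 + 61 + ? = 315, so (2,4) = 47.
Row 1 must total 315; the given cells sum to 246, so (1,5) = 69.
Row 2 needs 315; the known cells sum to 234, so (2,5) = 81.
Row 4 must total 315; the given cells sum to 248, so (4,5) = 67.

63 57 41 85 69 / 75 59 53 47 81 / 87 71 65 49 43 / 51 45 79 73 67 / 39 83 77 61 55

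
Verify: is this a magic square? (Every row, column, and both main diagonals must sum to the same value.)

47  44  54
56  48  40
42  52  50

No — row 1 sums to 145 but column 3 sums to 144.

Row 1: 47 + 44 + 54 = 145.
Row 2: 56 + 48 + 40 = 144.
Row 3: 42 + 52 + 50 = 144.
Column 1: 47 + 56 + 42 = 145.
Column 2: 44 + 48 + 52 = 144.
Column 3: 54 + 40 + 50 = 144.
Main diagonal: 47 + 48 + 50 = 145.
Anti-diagonal: 54 + 48 + 42 = 144.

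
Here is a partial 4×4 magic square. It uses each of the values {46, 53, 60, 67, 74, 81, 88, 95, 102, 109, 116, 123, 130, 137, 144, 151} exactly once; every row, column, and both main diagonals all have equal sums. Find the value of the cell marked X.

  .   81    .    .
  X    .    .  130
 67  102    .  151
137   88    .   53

The 16 entries sum to 1576, so each line sums to 1576/4 = 394.
The remaining cell in row 3 is (3,3) = 394 − 320 = 74.
Row 4 must total 394; the given cells sum to 278, so (4,3) = 116.
Using column 2: 81 + 102 + 88 + ? → (2,2) = 394 − 271 = 123.
Column 4: 130 + 151 + 53 + ? = 394, so (1,4) = 60.
The remaining cell in main diagonal is (1,1) = 394 − 250 = 144.
Using anti-diagonal: 60 + 102 + 137 + ? → (2,3) = 394 − 299 = 95.
The remaining cell in row 1 is (1,3) = 394 − 285 = 109.
Using row 2: 123 + 95 + 130 + ? → (2,1) = 394 − 348 = 46.

46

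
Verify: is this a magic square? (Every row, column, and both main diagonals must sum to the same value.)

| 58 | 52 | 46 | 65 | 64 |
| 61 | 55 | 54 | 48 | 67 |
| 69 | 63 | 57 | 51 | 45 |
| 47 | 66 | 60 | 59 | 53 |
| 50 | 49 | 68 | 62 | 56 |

Yes

Row 1: 58 + 52 + 46 + 65 + 64 = 285.
Row 2: 61 + 55 + 54 + 48 + 67 = 285.
Row 3: 69 + 63 + 57 + 51 + 45 = 285.
Row 4: 47 + 66 + 60 + 59 + 53 = 285.
Row 5: 50 + 49 + 68 + 62 + 56 = 285.
Column 1: 58 + 61 + 69 + 47 + 50 = 285.
Column 2: 52 + 55 + 63 + 66 + 49 = 285.
Column 3: 46 + 54 + 57 + 60 + 68 = 285.
Column 4: 65 + 48 + 51 + 59 + 62 = 285.
Column 5: 64 + 67 + 45 + 53 + 56 = 285.
Main diagonal: 58 + 55 + 57 + 59 + 56 = 285.
Anti-diagonal: 64 + 48 + 57 + 66 + 50 = 285.
All lines sum to 285.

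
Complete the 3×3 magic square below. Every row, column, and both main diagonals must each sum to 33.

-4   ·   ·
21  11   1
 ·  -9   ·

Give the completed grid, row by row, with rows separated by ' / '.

-4 31 6 / 21 11 1 / 16 -9 26

The remaining cell in column 1 is (3,1) = 33 − 17 = 16.
From column 2, 33 − (11 + (-9)) gives (1,2) = 31.
The remaining cell in main diagonal is (3,3) = 33 − 7 = 26.
Anti-diagonal needs 33; the known cells sum to 27, so (1,3) = 6.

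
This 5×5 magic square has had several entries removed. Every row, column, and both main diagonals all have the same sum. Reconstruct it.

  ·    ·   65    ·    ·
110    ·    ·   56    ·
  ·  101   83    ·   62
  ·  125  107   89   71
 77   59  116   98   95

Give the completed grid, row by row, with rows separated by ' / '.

Row 5 is already complete: 77 + 59 + 116 + 98 + 95 = 445, so that is the magic constant.
Row 4 must total 445; the given cells sum to 392, so (4,1) = 53.
Using column 3: 65 + 83 + 107 + 116 + ? → (2,3) = 445 − 371 = 74.
Anti-diagonal needs 445; the known cells sum to 341, so (1,5) = 104.
From column 5, 445 − (104 + 62 + 71 + 95) gives (2,5) = 113.
Row 2: 110 + 74 + 56 + 113 + ? = 445, so (2,2) = 92.
Column 2 must total 445; the given cells sum to 377, so (1,2) = 68.
Main diagonal must total 445; the given cells sum to 359, so (1,1) = 86.
From row 1, 445 − (86 + 68 + 65 + 104) gives (1,4) = 122.
Column 1 must total 445; the given cells sum to 326, so (3,1) = 119.
Using column 4: 122 + 56 + 89 + 98 + ? → (3,4) = 445 − 365 = 80.

86 68 65 122 104 / 110 92 74 56 113 / 119 101 83 80 62 / 53 125 107 89 71 / 77 59 116 98 95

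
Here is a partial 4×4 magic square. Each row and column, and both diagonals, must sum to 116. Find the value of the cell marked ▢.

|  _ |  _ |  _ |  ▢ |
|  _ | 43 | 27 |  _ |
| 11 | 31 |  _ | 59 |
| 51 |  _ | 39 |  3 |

7

Row 3 must total 116; the given cells sum to 101, so (3,3) = 15.
The remaining cell in row 4 is (4,2) = 116 − 93 = 23.
Column 2 needs 116; the known cells sum to 97, so (1,2) = 19.
Column 3 must total 116; the given cells sum to 81, so (1,3) = 35.
Main diagonal must total 116; the given cells sum to 61, so (1,1) = 55.
From anti-diagonal, 116 − (27 + 31 + 51) gives (1,4) = 7.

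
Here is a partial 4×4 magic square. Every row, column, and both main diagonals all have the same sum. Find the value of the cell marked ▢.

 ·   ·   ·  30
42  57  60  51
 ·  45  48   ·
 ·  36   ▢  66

33

Row 2 is complete and sums to 210; that is the magic constant.
Column 2 needs 210; the known cells sum to 138, so (1,2) = 72.
The remaining cell in column 4 is (3,4) = 210 − 147 = 63.
Using main diagonal: 57 + 48 + 66 + ? → (1,1) = 210 − 171 = 39.
The remaining cell in anti-diagonal is (4,1) = 210 − 135 = 75.
The remaining cell in row 1 is (1,3) = 210 − 141 = 69.
Row 3 must total 210; the given cells sum to 156, so (3,1) = 54.
Row 4 must total 210; the given cells sum to 177, so (4,3) = 33.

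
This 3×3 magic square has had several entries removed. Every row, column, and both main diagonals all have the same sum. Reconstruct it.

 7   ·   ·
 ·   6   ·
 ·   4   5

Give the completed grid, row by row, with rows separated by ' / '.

7 8 3 / 2 6 10 / 9 4 5

Main diagonal is already complete: 7 + 6 + 5 = 18, so that is the magic constant.
The remaining cell in row 3 is (3,1) = 18 − 9 = 9.
From column 1, 18 − (7 + 9) gives (2,1) = 2.
Column 2: 6 + 4 + ? = 18, so (1,2) = 8.
The remaining cell in anti-diagonal is (1,3) = 18 − 15 = 3.
Row 2 must total 18; the given cells sum to 8, so (2,3) = 10.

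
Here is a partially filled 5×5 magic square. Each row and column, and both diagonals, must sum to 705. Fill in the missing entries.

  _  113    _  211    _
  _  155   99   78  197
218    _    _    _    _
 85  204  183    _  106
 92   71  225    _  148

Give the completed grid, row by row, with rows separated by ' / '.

Using row 2: 155 + 99 + 78 + 197 + ? → (2,1) = 705 − 529 = 176.
Row 4 needs 705; the known cells sum to 578, so (4,4) = 127.
Using row 5: 92 + 71 + 225 + 148 + ? → (5,4) = 705 − 536 = 169.
The remaining cell in column 1 is (1,1) = 705 − 571 = 134.
The remaining cell in column 2 is (3,2) = 705 − 543 = 162.
Column 4: 211 + 78 + 127 + 169 + ? = 705, so (3,4) = 120.
Main diagonal must total 705; the given cells sum to 564, so (3,3) = 141.
Anti-diagonal: 78 + 141 + 204 + 92 + ? = 705, so (1,5) = 190.
Row 1 needs 705; the known cells sum to 648, so (1,3) = 57.
Row 3 needs 705; the known cells sum to 641, so (3,5) = 64.

134 113 57 211 190 / 176 155 99 78 197 / 218 162 141 120 64 / 85 204 183 127 106 / 92 71 225 169 148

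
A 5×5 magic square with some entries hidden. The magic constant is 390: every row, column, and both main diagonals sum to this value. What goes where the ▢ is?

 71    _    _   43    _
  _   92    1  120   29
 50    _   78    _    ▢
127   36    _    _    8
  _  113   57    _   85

Row 2: 92 + 1 + 120 + 29 + ? = 390, so (2,1) = 148.
Column 1 needs 390; the known cells sum to 396, so (5,1) = -6.
Main diagonal needs 390; the known cells sum to 326, so (4,4) = 64.
From anti-diagonal, 390 − (120 + 78 + 36 + (-6)) gives (1,5) = 162.
From row 4, 390 − (127 + 36 + 64 + 8) gives (4,3) = 155.
Using row 5: -6 + 113 + 57 + 85 + ? → (5,4) = 390 − 249 = 141.
The remaining cell in column 3 is (1,3) = 390 − 291 = 99.
Column 4: 43 + 120 + 64 + 141 + ? = 390, so (3,4) = 22.
Column 5: 162 + 29 + 8 + 85 + ? = 390, so (3,5) = 106.

106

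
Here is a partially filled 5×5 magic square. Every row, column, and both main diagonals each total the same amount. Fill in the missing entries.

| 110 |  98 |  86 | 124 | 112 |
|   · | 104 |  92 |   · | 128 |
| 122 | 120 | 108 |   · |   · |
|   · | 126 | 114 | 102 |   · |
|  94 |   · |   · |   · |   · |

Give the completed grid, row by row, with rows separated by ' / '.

110 98 86 124 112 / 116 104 92 90 128 / 122 120 108 96 84 / 88 126 114 102 100 / 94 82 130 118 106

Row 1 is already complete: 110 + 98 + 86 + 124 + 112 = 530, so that is the magic constant.
Column 2 needs 530; the known cells sum to 448, so (5,2) = 82.
Column 3 must total 530; the given cells sum to 400, so (5,3) = 130.
From main diagonal, 530 − (110 + 104 + 108 + 102) gives (5,5) = 106.
Anti-diagonal must total 530; the given cells sum to 440, so (2,4) = 90.
Row 2 must total 530; the given cells sum to 414, so (2,1) = 116.
Row 5 needs 530; the known cells sum to 412, so (5,4) = 118.
Using column 1: 110 + 116 + 122 + 94 + ? → (4,1) = 530 − 442 = 88.
Using column 4: 124 + 90 + 102 + 118 + ? → (3,4) = 530 − 434 = 96.
From row 3, 530 − (122 + 120 + 108 + 96) gives (3,5) = 84.
The remaining cell in row 4 is (4,5) = 530 − 430 = 100.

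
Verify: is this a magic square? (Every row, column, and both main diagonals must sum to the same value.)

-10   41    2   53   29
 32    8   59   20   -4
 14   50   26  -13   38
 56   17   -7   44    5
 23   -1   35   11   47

Yes

Row 1: -10 + 41 + 2 + 53 + 29 = 115.
Row 2: 32 + 8 + 59 + 20 + (-4) = 115.
Row 3: 14 + 50 + 26 + (-13) + 38 = 115.
Row 4: 56 + 17 + (-7) + 44 + 5 = 115.
Row 5: 23 + (-1) + 35 + 11 + 47 = 115.
Column 1: -10 + 32 + 14 + 56 + 23 = 115.
Column 2: 41 + 8 + 50 + 17 + (-1) = 115.
Column 3: 2 + 59 + 26 + (-7) + 35 = 115.
Column 4: 53 + 20 + (-13) + 44 + 11 = 115.
Column 5: 29 + (-4) + 38 + 5 + 47 = 115.
Main diagonal: -10 + 8 + 26 + 44 + 47 = 115.
Anti-diagonal: 29 + 20 + 26 + 17 + 23 = 115.
All lines sum to 115.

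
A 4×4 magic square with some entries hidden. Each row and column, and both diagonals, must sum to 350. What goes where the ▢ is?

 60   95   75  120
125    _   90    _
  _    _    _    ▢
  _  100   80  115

50

Row 4 needs 350; the known cells sum to 295, so (4,1) = 55.
From column 1, 350 − (60 + 125 + 55) gives (3,1) = 110.
From column 3, 350 − (75 + 90 + 80) gives (3,3) = 105.
Main diagonal must total 350; the given cells sum to 280, so (2,2) = 70.
Anti-diagonal must total 350; the given cells sum to 265, so (3,2) = 85.
The remaining cell in row 2 is (2,4) = 350 − 285 = 65.
From row 3, 350 − (110 + 85 + 105) gives (3,4) = 50.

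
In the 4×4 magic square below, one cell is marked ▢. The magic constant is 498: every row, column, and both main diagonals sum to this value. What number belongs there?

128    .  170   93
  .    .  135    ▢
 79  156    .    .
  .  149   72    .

Row 1: 128 + 170 + 93 + ? = 498, so (1,2) = 107.
Column 2 must total 498; the given cells sum to 412, so (2,2) = 86.
From column 3, 498 − (170 + 135 + 72) gives (3,3) = 121.
The remaining cell in main diagonal is (4,4) = 498 − 335 = 163.
Using anti-diagonal: 93 + 135 + 156 + ? → (4,1) = 498 − 384 = 114.
Using row 3: 79 + 156 + 121 + ? → (3,4) = 498 − 356 = 142.
From column 1, 498 − (128 + 79 + 114) gives (2,1) = 177.
Column 4 needs 498; the known cells sum to 398, so (2,4) = 100.

100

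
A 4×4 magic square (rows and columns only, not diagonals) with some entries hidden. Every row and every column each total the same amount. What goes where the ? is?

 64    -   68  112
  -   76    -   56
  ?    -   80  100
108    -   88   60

Column 4 is complete and sums to 328; that is the magic constant.
Row 1: 64 + 68 + 112 + ? = 328, so (1,2) = 84.
The remaining cell in row 4 is (4,2) = 328 − 256 = 72.
Column 2 needs 328; the known cells sum to 232, so (3,2) = 96.
From column 3, 328 − (68 + 80 + 88) gives (2,3) = 92.
Row 2: 76 + 92 + 56 + ? = 328, so (2,1) = 104.
From row 3, 328 − (96 + 80 + 100) gives (3,1) = 52.

52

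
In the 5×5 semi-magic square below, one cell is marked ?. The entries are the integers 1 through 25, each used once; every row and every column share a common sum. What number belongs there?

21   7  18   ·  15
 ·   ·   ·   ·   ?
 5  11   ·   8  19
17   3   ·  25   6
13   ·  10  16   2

23

The entries are 1 through 25, which sum to 325, so each line sums to 325/5 = 65.
From row 1, 65 − (21 + 7 + 18 + 15) gives (1,4) = 4.
Row 3 needs 65; the known cells sum to 43, so (3,3) = 22.
Row 4: 17 + 3 + 25 + 6 + ? = 65, so (4,3) = 14.
Using row 5: 13 + 10 + 16 + 2 + ? → (5,2) = 65 − 41 = 24.
Column 1: 21 + 5 + 17 + 13 + ? = 65, so (2,1) = 9.
Column 2: 7 + 11 + 3 + 24 + ? = 65, so (2,2) = 20.
Using column 3: 18 + 22 + 14 + 10 + ? → (2,3) = 65 − 64 = 1.
Column 4: 4 + 8 + 25 + 16 + ? = 65, so (2,4) = 12.
From column 5, 65 − (15 + 19 + 6 + 2) gives (2,5) = 23.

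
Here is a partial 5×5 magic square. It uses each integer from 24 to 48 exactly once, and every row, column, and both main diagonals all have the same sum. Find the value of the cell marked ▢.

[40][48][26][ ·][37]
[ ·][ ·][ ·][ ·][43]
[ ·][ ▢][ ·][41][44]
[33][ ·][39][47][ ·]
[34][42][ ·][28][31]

30

The entries are 24 through 48, which sum to 900, so each line sums to 900/5 = 180.
Row 1: 40 + 48 + 26 + 37 + ? = 180, so (1,4) = 29.
Using row 5: 34 + 42 + 28 + 31 + ? → (5,3) = 180 − 135 = 45.
Column 4 must total 180; the given cells sum to 145, so (2,4) = 35.
From column 5, 180 − (37 + 43 + 44 + 31) gives (4,5) = 25.
From row 4, 180 − (33 + 39 + 47 + 25) gives (4,2) = 36.
Using anti-diagonal: 37 + 35 + 36 + 34 + ? → (3,3) = 180 − 142 = 38.
From column 3, 180 − (26 + 38 + 39 + 45) gives (2,3) = 32.
Main diagonal: 40 + 38 + 47 + 31 + ? = 180, so (2,2) = 24.
Row 2 needs 180; the known cells sum to 134, so (2,1) = 46.
Column 1 needs 180; the known cells sum to 153, so (3,1) = 27.
From column 2, 180 − (48 + 24 + 36 + 42) gives (3,2) = 30.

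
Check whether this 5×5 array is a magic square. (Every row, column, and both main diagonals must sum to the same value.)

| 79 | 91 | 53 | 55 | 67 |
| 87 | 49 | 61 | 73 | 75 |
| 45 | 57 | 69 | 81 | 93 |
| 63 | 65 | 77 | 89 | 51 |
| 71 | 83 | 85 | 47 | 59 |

Yes

Row 1: 79 + 91 + 53 + 55 + 67 = 345.
Row 2: 87 + 49 + 61 + 73 + 75 = 345.
Row 3: 45 + 57 + 69 + 81 + 93 = 345.
Row 4: 63 + 65 + 77 + 89 + 51 = 345.
Row 5: 71 + 83 + 85 + 47 + 59 = 345.
Column 1: 79 + 87 + 45 + 63 + 71 = 345.
Column 2: 91 + 49 + 57 + 65 + 83 = 345.
Column 3: 53 + 61 + 69 + 77 + 85 = 345.
Column 4: 55 + 73 + 81 + 89 + 47 = 345.
Column 5: 67 + 75 + 93 + 51 + 59 = 345.
Main diagonal: 79 + 49 + 69 + 89 + 59 = 345.
Anti-diagonal: 67 + 73 + 69 + 65 + 71 = 345.
All lines sum to 345.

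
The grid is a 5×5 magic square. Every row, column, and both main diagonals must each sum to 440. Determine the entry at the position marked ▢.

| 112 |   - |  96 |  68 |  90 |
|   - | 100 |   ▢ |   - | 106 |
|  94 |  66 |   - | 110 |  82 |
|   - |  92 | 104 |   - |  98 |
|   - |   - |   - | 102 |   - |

72

Row 1 needs 440; the known cells sum to 366, so (1,2) = 74.
From row 3, 440 − (94 + 66 + 110 + 82) gives (3,3) = 88.
Column 2 must total 440; the given cells sum to 332, so (5,2) = 108.
Column 5 needs 440; the known cells sum to 376, so (5,5) = 64.
Main diagonal: 112 + 100 + 88 + 64 + ? = 440, so (4,4) = 76.
Row 4 must total 440; the given cells sum to 370, so (4,1) = 70.
The remaining cell in column 4 is (2,4) = 440 − 356 = 84.
From anti-diagonal, 440 − (90 + 84 + 88 + 92) gives (5,1) = 86.
From row 5, 440 − (86 + 108 + 102 + 64) gives (5,3) = 80.
From column 1, 440 − (112 + 94 + 70 + 86) gives (2,1) = 78.
From column 3, 440 − (96 + 88 + 104 + 80) gives (2,3) = 72.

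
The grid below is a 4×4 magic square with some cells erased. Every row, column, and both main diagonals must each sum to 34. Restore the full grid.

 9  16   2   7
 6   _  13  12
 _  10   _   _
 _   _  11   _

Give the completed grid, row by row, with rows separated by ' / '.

9 16 2 7 / 6 3 13 12 / 15 10 8 1 / 4 5 11 14

Row 2 needs 34; the known cells sum to 31, so (2,2) = 3.
From column 2, 34 − (16 + 3 + 10) gives (4,2) = 5.
Using column 3: 2 + 13 + 11 + ? → (3,3) = 34 − 26 = 8.
From main diagonal, 34 − (9 + 3 + 8) gives (4,4) = 14.
From anti-diagonal, 34 − (7 + 13 + 10) gives (4,1) = 4.
Using column 1: 9 + 6 + 4 + ? → (3,1) = 34 − 19 = 15.
From column 4, 34 − (7 + 12 + 14) gives (3,4) = 1.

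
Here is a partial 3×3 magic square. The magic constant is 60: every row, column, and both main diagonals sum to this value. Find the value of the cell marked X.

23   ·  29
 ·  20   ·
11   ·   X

Row 1 needs 60; the known cells sum to 52, so (1,2) = 8.
Column 1 needs 60; the known cells sum to 34, so (2,1) = 26.
Column 2: 8 + 20 + ? = 60, so (3,2) = 32.
Main diagonal must total 60; the given cells sum to 43, so (3,3) = 17.

17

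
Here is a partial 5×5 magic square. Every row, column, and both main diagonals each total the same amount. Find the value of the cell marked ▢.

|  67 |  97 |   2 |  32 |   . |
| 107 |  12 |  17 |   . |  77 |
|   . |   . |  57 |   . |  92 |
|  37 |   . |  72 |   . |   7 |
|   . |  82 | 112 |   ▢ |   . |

Column 3 is complete and sums to 260; that is the magic constant.
Row 1 must total 260; the given cells sum to 198, so (1,5) = 62.
Row 2 needs 260; the known cells sum to 213, so (2,4) = 47.
Column 5: 62 + 77 + 92 + 7 + ? = 260, so (5,5) = 22.
The remaining cell in main diagonal is (4,4) = 260 − 158 = 102.
The remaining cell in row 4 is (4,2) = 260 − 218 = 42.
Column 2: 97 + 12 + 42 + 82 + ? = 260, so (3,2) = 27.
Anti-diagonal: 62 + 47 + 57 + 42 + ? = 260, so (5,1) = 52.
Row 5 must total 260; the given cells sum to 268, so (5,4) = -8.

-8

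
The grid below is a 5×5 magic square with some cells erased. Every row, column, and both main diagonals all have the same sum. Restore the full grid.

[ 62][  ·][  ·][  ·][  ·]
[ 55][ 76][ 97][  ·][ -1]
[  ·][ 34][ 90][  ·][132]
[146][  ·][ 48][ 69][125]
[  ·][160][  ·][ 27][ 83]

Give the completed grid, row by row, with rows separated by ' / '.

Main diagonal is already complete: 62 + 76 + 90 + 69 + 83 = 380, so that is the magic constant.
From row 2, 380 − (55 + 76 + 97 + (-1)) gives (2,4) = 153.
The remaining cell in row 4 is (4,2) = 380 − 388 = -8.
From column 2, 380 − (76 + 34 + (-8) + 160) gives (1,2) = 118.
Column 5 needs 380; the known cells sum to 339, so (1,5) = 41.
From anti-diagonal, 380 − (41 + 153 + 90 + (-8)) gives (5,1) = 104.
Row 5 must total 380; the given cells sum to 374, so (5,3) = 6.
Column 1 needs 380; the known cells sum to 367, so (3,1) = 13.
Column 3 must total 380; the given cells sum to 241, so (1,3) = 139.
Using row 1: 62 + 118 + 139 + 41 + ? → (1,4) = 380 − 360 = 20.
Row 3 must total 380; the given cells sum to 269, so (3,4) = 111.

62 118 139 20 41 / 55 76 97 153 -1 / 13 34 90 111 132 / 146 -8 48 69 125 / 104 160 6 27 83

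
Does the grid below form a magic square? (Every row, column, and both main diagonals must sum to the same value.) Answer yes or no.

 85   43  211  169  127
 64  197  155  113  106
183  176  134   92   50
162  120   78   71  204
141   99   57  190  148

Yes

Row 1: 85 + 43 + 211 + 169 + 127 = 635.
Row 2: 64 + 197 + 155 + 113 + 106 = 635.
Row 3: 183 + 176 + 134 + 92 + 50 = 635.
Row 4: 162 + 120 + 78 + 71 + 204 = 635.
Row 5: 141 + 99 + 57 + 190 + 148 = 635.
Column 1: 85 + 64 + 183 + 162 + 141 = 635.
Column 2: 43 + 197 + 176 + 120 + 99 = 635.
Column 3: 211 + 155 + 134 + 78 + 57 = 635.
Column 4: 169 + 113 + 92 + 71 + 190 = 635.
Column 5: 127 + 106 + 50 + 204 + 148 = 635.
Main diagonal: 85 + 197 + 134 + 71 + 148 = 635.
Anti-diagonal: 127 + 113 + 134 + 120 + 141 = 635.
All lines sum to 635.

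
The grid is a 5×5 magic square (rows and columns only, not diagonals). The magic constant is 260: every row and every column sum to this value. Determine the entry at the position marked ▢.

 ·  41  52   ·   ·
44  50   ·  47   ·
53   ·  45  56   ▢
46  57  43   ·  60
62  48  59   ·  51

Row 4 must total 260; the given cells sum to 206, so (4,4) = 54.
Row 5: 62 + 48 + 59 + 51 + ? = 260, so (5,4) = 40.
The remaining cell in column 1 is (1,1) = 260 − 205 = 55.
From column 2, 260 − (41 + 50 + 57 + 48) gives (3,2) = 64.
Column 3: 52 + 45 + 43 + 59 + ? = 260, so (2,3) = 61.
Column 4 needs 260; the known cells sum to 197, so (1,4) = 63.
Using row 1: 55 + 41 + 52 + 63 + ? → (1,5) = 260 − 211 = 49.
The remaining cell in row 2 is (2,5) = 260 − 202 = 58.
From row 3, 260 − (53 + 64 + 45 + 56) gives (3,5) = 42.

42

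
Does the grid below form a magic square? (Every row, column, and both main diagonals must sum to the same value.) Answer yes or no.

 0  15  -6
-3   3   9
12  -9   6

Row 1: 0 + 15 + (-6) = 9.
Row 2: -3 + 3 + 9 = 9.
Row 3: 12 + (-9) + 6 = 9.
Column 1: 0 + (-3) + 12 = 9.
Column 2: 15 + 3 + (-9) = 9.
Column 3: -6 + 9 + 6 = 9.
Main diagonal: 0 + 3 + 6 = 9.
Anti-diagonal: -6 + 3 + 12 = 9.
All lines sum to 9.

Yes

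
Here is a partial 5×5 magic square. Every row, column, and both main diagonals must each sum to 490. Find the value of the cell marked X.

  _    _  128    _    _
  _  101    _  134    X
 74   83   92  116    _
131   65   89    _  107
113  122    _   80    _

Row 3 must total 490; the given cells sum to 365, so (3,5) = 125.
Row 4 must total 490; the given cells sum to 392, so (4,4) = 98.
Using column 2: 101 + 83 + 65 + 122 + ? → (1,2) = 490 − 371 = 119.
From column 4, 490 − (134 + 116 + 98 + 80) gives (1,4) = 62.
The remaining cell in anti-diagonal is (1,5) = 490 − 404 = 86.
The remaining cell in row 1 is (1,1) = 490 − 395 = 95.
Column 1 must total 490; the given cells sum to 413, so (2,1) = 77.
Main diagonal: 95 + 101 + 92 + 98 + ? = 490, so (5,5) = 104.
From row 5, 490 − (113 + 122 + 80 + 104) gives (5,3) = 71.
Column 3: 128 + 92 + 89 + 71 + ? = 490, so (2,3) = 110.
The remaining cell in column 5 is (2,5) = 490 − 422 = 68.

68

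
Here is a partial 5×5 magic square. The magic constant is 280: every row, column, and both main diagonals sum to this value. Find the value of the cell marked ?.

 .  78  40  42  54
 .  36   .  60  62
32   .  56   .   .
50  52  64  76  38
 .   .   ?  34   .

Row 1 must total 280; the given cells sum to 214, so (1,1) = 66.
The remaining cell in column 4 is (3,4) = 280 − 212 = 68.
Main diagonal needs 280; the known cells sum to 234, so (5,5) = 46.
Anti-diagonal needs 280; the known cells sum to 222, so (5,1) = 58.
Column 1: 66 + 32 + 50 + 58 + ? = 280, so (2,1) = 74.
Column 5 must total 280; the given cells sum to 200, so (3,5) = 80.
The remaining cell in row 2 is (2,3) = 280 − 232 = 48.
Row 3 needs 280; the known cells sum to 236, so (3,2) = 44.
Column 2: 78 + 36 + 44 + 52 + ? = 280, so (5,2) = 70.
Using column 3: 40 + 48 + 56 + 64 + ? → (5,3) = 280 − 208 = 72.

72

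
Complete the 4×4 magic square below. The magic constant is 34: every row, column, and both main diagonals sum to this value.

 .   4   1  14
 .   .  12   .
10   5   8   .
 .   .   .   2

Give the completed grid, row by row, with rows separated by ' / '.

From row 1, 34 − (4 + 1 + 14) gives (1,1) = 15.
Using row 3: 10 + 5 + 8 + ? → (3,4) = 34 − 23 = 11.
The remaining cell in column 3 is (4,3) = 34 − 21 = 13.
Using column 4: 14 + 11 + 2 + ? → (2,4) = 34 − 27 = 7.
Using main diagonal: 15 + 8 + 2 + ? → (2,2) = 34 − 25 = 9.
Anti-diagonal needs 34; the known cells sum to 31, so (4,1) = 3.
Row 2 must total 34; the given cells sum to 28, so (2,1) = 6.
Row 4 must total 34; the given cells sum to 18, so (4,2) = 16.

15 4 1 14 / 6 9 12 7 / 10 5 8 11 / 3 16 13 2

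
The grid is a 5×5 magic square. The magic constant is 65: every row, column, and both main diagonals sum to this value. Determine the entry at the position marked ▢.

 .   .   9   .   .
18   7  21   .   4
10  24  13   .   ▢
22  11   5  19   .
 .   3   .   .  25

Row 2 needs 65; the known cells sum to 50, so (2,4) = 15.
The remaining cell in row 4 is (4,5) = 65 − 57 = 8.
Column 2 needs 65; the known cells sum to 45, so (1,2) = 20.
Column 3: 9 + 21 + 13 + 5 + ? = 65, so (5,3) = 17.
Main diagonal needs 65; the known cells sum to 64, so (1,1) = 1.
From column 1, 65 − (1 + 18 + 10 + 22) gives (5,1) = 14.
Anti-diagonal needs 65; the known cells sum to 53, so (1,5) = 12.
The remaining cell in row 1 is (1,4) = 65 − 42 = 23.
Row 5: 14 + 3 + 17 + 25 + ? = 65, so (5,4) = 6.
The remaining cell in column 4 is (3,4) = 65 − 63 = 2.
Column 5 must total 65; the given cells sum to 49, so (3,5) = 16.

16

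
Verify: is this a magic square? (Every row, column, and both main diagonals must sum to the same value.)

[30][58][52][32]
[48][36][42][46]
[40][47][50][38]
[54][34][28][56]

Row 1: 30 + 58 + 52 + 32 = 172.
Row 2: 48 + 36 + 42 + 46 = 172.
Row 3: 40 + 47 + 50 + 38 = 175.
Row 4: 54 + 34 + 28 + 56 = 172.
Column 1: 30 + 48 + 40 + 54 = 172.
Column 2: 58 + 36 + 47 + 34 = 175.
Column 3: 52 + 42 + 50 + 28 = 172.
Column 4: 32 + 46 + 38 + 56 = 172.
Main diagonal: 30 + 36 + 50 + 56 = 172.
Anti-diagonal: 32 + 42 + 47 + 54 = 175.

No — row 2 sums to 172 but row 3 sums to 175.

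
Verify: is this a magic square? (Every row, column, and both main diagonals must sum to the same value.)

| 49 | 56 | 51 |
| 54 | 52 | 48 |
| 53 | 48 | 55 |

Row 1: 49 + 56 + 51 = 156.
Row 2: 54 + 52 + 48 = 154.
Row 3: 53 + 48 + 55 = 156.
Column 1: 49 + 54 + 53 = 156.
Column 2: 56 + 52 + 48 = 156.
Column 3: 51 + 48 + 55 = 154.
Main diagonal: 49 + 52 + 55 = 156.
Anti-diagonal: 51 + 52 + 53 = 156.

No — main diagonal sums to 156 but column 3 sums to 154.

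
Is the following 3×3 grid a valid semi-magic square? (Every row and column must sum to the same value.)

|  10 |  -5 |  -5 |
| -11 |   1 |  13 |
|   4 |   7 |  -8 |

Row 1: 10 + (-5) + (-5) = 0.
Row 2: -11 + 1 + 13 = 3.
Row 3: 4 + 7 + (-8) = 3.
Column 1: 10 + (-11) + 4 = 3.
Column 2: -5 + 1 + 7 = 3.
Column 3: -5 + 13 + (-8) = 0.

No — row 3 sums to 3 but column 3 sums to 0.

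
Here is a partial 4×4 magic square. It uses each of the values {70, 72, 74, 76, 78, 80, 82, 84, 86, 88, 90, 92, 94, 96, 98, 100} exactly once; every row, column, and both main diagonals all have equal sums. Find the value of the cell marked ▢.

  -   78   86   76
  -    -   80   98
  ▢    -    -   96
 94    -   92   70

The 16 entries sum to 1360, so each line sums to 1360/4 = 340.
The remaining cell in row 1 is (1,1) = 340 − 240 = 100.
Row 4: 94 + 92 + 70 + ? = 340, so (4,2) = 84.
Column 3 must total 340; the given cells sum to 258, so (3,3) = 82.
From main diagonal, 340 − (100 + 82 + 70) gives (2,2) = 88.
From anti-diagonal, 340 − (76 + 80 + 94) gives (3,2) = 90.
Using row 2: 88 + 80 + 98 + ? → (2,1) = 340 − 266 = 74.
The remaining cell in row 3 is (3,1) = 340 − 268 = 72.

72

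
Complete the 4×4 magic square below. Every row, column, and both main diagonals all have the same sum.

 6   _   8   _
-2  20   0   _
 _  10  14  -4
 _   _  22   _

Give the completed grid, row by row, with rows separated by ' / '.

6 12 8 18 / -2 20 0 26 / 24 10 14 -4 / 16 2 22 4

Column 3 is already complete: 8 + 0 + 14 + 22 = 44, so that is the magic constant.
The remaining cell in row 2 is (2,4) = 44 − 18 = 26.
Row 3: 10 + 14 + (-4) + ? = 44, so (3,1) = 24.
Column 1 needs 44; the known cells sum to 28, so (4,1) = 16.
Main diagonal must total 44; the given cells sum to 40, so (4,4) = 4.
Anti-diagonal must total 44; the given cells sum to 26, so (1,4) = 18.
Row 1 needs 44; the known cells sum to 32, so (1,2) = 12.
Row 4 must total 44; the given cells sum to 42, so (4,2) = 2.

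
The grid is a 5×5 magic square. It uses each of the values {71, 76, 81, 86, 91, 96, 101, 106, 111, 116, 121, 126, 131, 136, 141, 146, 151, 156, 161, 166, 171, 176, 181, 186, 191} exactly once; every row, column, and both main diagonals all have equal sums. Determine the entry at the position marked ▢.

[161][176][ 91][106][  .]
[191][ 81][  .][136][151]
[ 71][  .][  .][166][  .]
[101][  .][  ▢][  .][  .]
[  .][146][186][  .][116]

The 25 entries sum to 3275, so each line sums to 3275/5 = 655.
Row 1: 161 + 176 + 91 + 106 + ? = 655, so (1,5) = 121.
Using row 2: 191 + 81 + 136 + 151 + ? → (2,3) = 655 − 559 = 96.
Column 1: 161 + 191 + 71 + 101 + ? = 655, so (5,1) = 131.
Row 5 must total 655; the given cells sum to 579, so (5,4) = 76.
Column 4 must total 655; the given cells sum to 484, so (4,4) = 171.
Main diagonal needs 655; the known cells sum to 529, so (3,3) = 126.
Anti-diagonal must total 655; the given cells sum to 514, so (4,2) = 141.
Using column 2: 176 + 81 + 141 + 146 + ? → (3,2) = 655 − 544 = 111.
From column 3, 655 − (91 + 96 + 126 + 186) gives (4,3) = 156.

156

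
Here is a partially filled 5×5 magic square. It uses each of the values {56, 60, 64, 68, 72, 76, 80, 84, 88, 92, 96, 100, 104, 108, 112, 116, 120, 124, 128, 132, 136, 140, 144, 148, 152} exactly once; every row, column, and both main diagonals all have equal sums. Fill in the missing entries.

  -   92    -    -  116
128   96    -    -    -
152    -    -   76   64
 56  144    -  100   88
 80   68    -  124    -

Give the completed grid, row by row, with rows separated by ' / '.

104 92 60 148 116 / 128 96 84 72 140 / 152 120 108 76 64 / 56 144 132 100 88 / 80 68 136 124 112

The 25 entries sum to 2600, so each line sums to 2600/5 = 520.
From row 4, 520 − (56 + 144 + 100 + 88) gives (4,3) = 132.
The remaining cell in column 1 is (1,1) = 520 − 416 = 104.
Column 2: 92 + 96 + 144 + 68 + ? = 520, so (3,2) = 120.
The remaining cell in row 3 is (3,3) = 520 − 412 = 108.
The remaining cell in main diagonal is (5,5) = 520 − 408 = 112.
Anti-diagonal must total 520; the given cells sum to 448, so (2,4) = 72.
Using row 5: 80 + 68 + 124 + 112 + ? → (5,3) = 520 − 384 = 136.
Column 4 needs 520; the known cells sum to 372, so (1,4) = 148.
Using column 5: 116 + 64 + 88 + 112 + ? → (2,5) = 520 − 380 = 140.
From row 1, 520 − (104 + 92 + 148 + 116) gives (1,3) = 60.
Using row 2: 128 + 96 + 72 + 140 + ? → (2,3) = 520 − 436 = 84.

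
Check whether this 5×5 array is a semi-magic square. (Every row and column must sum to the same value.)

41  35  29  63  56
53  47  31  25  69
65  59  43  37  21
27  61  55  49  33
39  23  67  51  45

Row 1: 41 + 35 + 29 + 63 + 56 = 224.
Row 2: 53 + 47 + 31 + 25 + 69 = 225.
Row 3: 65 + 59 + 43 + 37 + 21 = 225.
Row 4: 27 + 61 + 55 + 49 + 33 = 225.
Row 5: 39 + 23 + 67 + 51 + 45 = 225.
Column 1: 41 + 53 + 65 + 27 + 39 = 225.
Column 2: 35 + 47 + 59 + 61 + 23 = 225.
Column 3: 29 + 31 + 43 + 55 + 67 = 225.
Column 4: 63 + 25 + 37 + 49 + 51 = 225.
Column 5: 56 + 69 + 21 + 33 + 45 = 224.

No — column 4 sums to 225 but column 5 sums to 224.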